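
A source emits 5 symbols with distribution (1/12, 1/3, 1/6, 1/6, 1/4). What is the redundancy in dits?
0.0401 dits

Redundancy measures how far a source is from maximum entropy:
R = H_max - H(X)

Maximum entropy for 5 symbols: H_max = log_10(5) = 0.6990 dits
Actual entropy: H(X) = 0.6589 dits
Redundancy: R = 0.6990 - 0.6589 = 0.0401 dits

This redundancy represents potential for compression: the source could be compressed by 0.0401 dits per symbol.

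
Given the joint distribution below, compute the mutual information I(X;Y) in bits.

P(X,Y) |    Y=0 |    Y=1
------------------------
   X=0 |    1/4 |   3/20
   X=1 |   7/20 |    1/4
0.0013 bits

Mutual information: I(X;Y) = H(X) + H(Y) - H(X,Y)

Marginals:
P(X) = (2/5, 3/5), H(X) = 0.9710 bits
P(Y) = (3/5, 2/5), H(Y) = 0.9710 bits

Joint entropy: H(X,Y) = 1.9406 bits

I(X;Y) = 0.9710 + 0.9710 - 1.9406 = 0.0013 bits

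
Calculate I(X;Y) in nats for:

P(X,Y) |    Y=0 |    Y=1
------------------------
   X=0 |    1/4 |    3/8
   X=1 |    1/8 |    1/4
0.0022 nats

Mutual information: I(X;Y) = H(X) + H(Y) - H(X,Y)

Marginals:
P(X) = (5/8, 3/8), H(X) = 0.6616 nats
P(Y) = (3/8, 5/8), H(Y) = 0.6616 nats

Joint entropy: H(X,Y) = 1.3209 nats

I(X;Y) = 0.6616 + 0.6616 - 1.3209 = 0.0022 nats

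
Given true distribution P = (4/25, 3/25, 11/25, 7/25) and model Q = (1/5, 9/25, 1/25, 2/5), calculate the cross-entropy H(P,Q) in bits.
2.9618 bits

Cross-entropy: H(P,Q) = -Σ p(x) log q(x)

Alternatively: H(P,Q) = H(P) + D_KL(P||Q)
H(P) = 1.8255 bits
D_KL(P||Q) = 1.1364 bits

H(P,Q) = 1.8255 + 1.1364 = 2.9618 bits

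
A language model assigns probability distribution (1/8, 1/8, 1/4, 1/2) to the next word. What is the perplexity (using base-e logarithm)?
3.3636

Perplexity is e^H (or exp(H) for natural log).

First, H = -Σ p log p = 1.2130 nats
Perplexity = e^1.2130 = 3.3636

Interpretation: The model's uncertainty is equivalent to choosing uniformly among 3.4 options.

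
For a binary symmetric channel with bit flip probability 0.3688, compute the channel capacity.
0.0503 bits

For a binary symmetric channel (BSC) with error probability p:
Capacity C = 1 - H(p) bits per symbol

where H(p) = -p log₂(p) - (1-p) log₂(1-p) is the binary entropy function.

H(0.3688) = 0.9497 bits
C = 1 - 0.9497 = 0.0503 bits per symbol

This means we can reliably transmit up to 0.0503 bits of information per channel use.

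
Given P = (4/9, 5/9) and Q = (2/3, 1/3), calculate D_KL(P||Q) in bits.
0.1494 bits

KL divergence: D_KL(P||Q) = Σ p(x) log(p(x)/q(x))

Computing term by term:
  x=0: 4/9 × log_2[(4/9)/(2/3)] = 4/9 × -0.5850 = -0.2600
  x=1: 5/9 × log_2[(5/9)/(1/3)] = 5/9 × 0.7370 = 0.4094

D_KL(P||Q) = 0.1494 bits

Note: KL divergence is always non-negative and equals 0 iff P = Q.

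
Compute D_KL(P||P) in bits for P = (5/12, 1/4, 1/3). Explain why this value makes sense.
0.0000 bits

KL divergence satisfies the Gibbs inequality: D_KL(P||Q) ≥ 0 for all distributions P, Q.

D_KL(P||Q) = Σ p(x) log(p(x)/q(x))
Each term is p(x) × log_2(p(x)/p(x)) = p(x) × log_2(1) = 0, so the sum is 0.
D_KL(P||Q) = 0.0000 bits

When P = Q, the KL divergence is exactly 0, as there is no 'divergence' between identical distributions.

This non-negativity is a fundamental property: relative entropy cannot be negative because it measures how different Q is from P.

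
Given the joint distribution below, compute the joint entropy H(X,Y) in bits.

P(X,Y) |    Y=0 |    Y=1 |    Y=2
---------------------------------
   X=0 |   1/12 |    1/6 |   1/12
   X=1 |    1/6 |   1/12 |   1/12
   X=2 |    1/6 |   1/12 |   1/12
3.0850 bits

Joint entropy is H(X,Y) = -Σ_{x,y} p(x,y) log p(x,y).

Summing over all non-zero entries:
H(X,Y) = -[1/12·log_2(1/12) + 1/6·log_2(1/6) + 1/12·log_2(1/12) + 1/6·log_2(1/6) + 1/12·log_2(1/12) + 1/12·log_2(1/12) + 1/6·log_2(1/6) + 1/12·log_2(1/12) + 1/12·log_2(1/12)]
H(X,Y) = 3.0850 bits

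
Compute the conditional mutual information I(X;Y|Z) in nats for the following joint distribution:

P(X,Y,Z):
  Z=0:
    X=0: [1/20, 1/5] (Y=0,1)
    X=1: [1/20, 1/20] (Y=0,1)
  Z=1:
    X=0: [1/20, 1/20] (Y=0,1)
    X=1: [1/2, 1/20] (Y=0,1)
0.0572 nats

Conditional mutual information: I(X;Y|Z) = H(X|Z) + H(Y|Z) - H(X,Y|Z)

H(Z) = 0.6474
H(X,Z) = 1.1359 → H(X|Z) = 0.4885
H(Y,Z) = 1.1359 → H(Y|Z) = 0.4885
H(X,Y,Z) = 1.5672 → H(X,Y|Z) = 0.9197

I(X;Y|Z) = 0.4885 + 0.4885 - 0.9197 = 0.0572 nats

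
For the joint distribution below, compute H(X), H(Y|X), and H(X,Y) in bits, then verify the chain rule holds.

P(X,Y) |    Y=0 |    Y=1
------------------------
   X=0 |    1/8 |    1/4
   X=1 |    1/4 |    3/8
H(X,Y) = 1.9056, H(X) = 0.9544, H(Y|X) = 0.9512 (all in bits)

Chain rule: H(X,Y) = H(X) + H(Y|X)

Left side — joint entropy directly:
H(X,Y) = -Σ p(x,y) log p(x,y) = 1.9056 bits

Right side — compute H(Y|X) from the conditional distributions:
P(X) = (3/8, 5/8), so H(X) = 0.9544 bits
H(Y|X) = Σ_x P(X=x) · H(Y|X=x):
  P(Y|X=0) = (1/3, 2/3), H(Y|X=0) = 0.9183, weight P(X=0) = 3/8
  P(Y|X=1) = (2/5, 3/5), H(Y|X=1) = 0.9710, weight P(X=1) = 5/8
H(Y|X) = 0.9512 bits

H(X) + H(Y|X) = 0.9544 + 0.9512 = 1.9056 bits

Both sides equal 1.9056 bits. ✓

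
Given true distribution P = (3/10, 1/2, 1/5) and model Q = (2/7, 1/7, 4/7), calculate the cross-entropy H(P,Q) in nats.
1.4607 nats

Cross-entropy: H(P,Q) = -Σ p(x) log q(x)

Alternatively: H(P,Q) = H(P) + D_KL(P||Q)
H(P) = 1.0297 nats
D_KL(P||Q) = 0.4311 nats

H(P,Q) = 1.0297 + 0.4311 = 1.4607 nats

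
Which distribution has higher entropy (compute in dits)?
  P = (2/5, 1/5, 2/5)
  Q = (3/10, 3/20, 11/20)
P

Computing entropies in dits:
H(P) = 0.4581
H(Q) = 0.4233

Distribution P has higher entropy.

Intuition: The distribution closer to uniform (more spread out) has higher entropy.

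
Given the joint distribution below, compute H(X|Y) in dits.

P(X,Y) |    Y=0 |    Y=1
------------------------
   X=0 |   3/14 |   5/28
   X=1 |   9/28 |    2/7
0.2909 dits

Using the chain rule: H(X|Y) = H(X,Y) - H(Y)

First, compute H(X,Y) = 0.5908 dits

Marginal P(Y) = (15/28, 13/28)
H(Y) = 0.2999 dits

H(X|Y) = H(X,Y) - H(Y) = 0.5908 - 0.2999 = 0.2909 dits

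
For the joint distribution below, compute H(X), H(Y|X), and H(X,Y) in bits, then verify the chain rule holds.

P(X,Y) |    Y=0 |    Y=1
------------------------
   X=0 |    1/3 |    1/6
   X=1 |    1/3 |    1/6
H(X,Y) = 1.9183, H(X) = 1.0000, H(Y|X) = 0.9183 (all in bits)

Chain rule: H(X,Y) = H(X) + H(Y|X)

Left side — joint entropy directly:
H(X,Y) = -Σ p(x,y) log p(x,y) = 1.9183 bits

Right side — compute H(Y|X) from the conditional distributions:
P(X) = (1/2, 1/2), so H(X) = 1.0000 bits
H(Y|X) = Σ_x P(X=x) · H(Y|X=x):
  P(Y|X=0) = (2/3, 1/3), H(Y|X=0) = 0.9183, weight P(X=0) = 1/2
  P(Y|X=1) = (2/3, 1/3), H(Y|X=1) = 0.9183, weight P(X=1) = 1/2
H(Y|X) = 0.9183 bits

H(X) + H(Y|X) = 1.0000 + 0.9183 = 1.9183 bits

Both sides equal 1.9183 bits. ✓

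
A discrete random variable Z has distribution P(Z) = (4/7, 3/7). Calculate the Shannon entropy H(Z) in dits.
0.2966 dits

Shannon entropy is H(X) = -Σ p(x) log p(x).

For P = (4/7, 3/7):
H = -4/7 × log_10(4/7) -3/7 × log_10(3/7)
H = 0.2966 dits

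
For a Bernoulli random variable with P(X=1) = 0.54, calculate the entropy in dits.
0.2996 dits

The binary entropy function is:
H(p) = -p log(p) - (1-p) log(1-p)

H(0.54) = -0.54 × log_10(0.54) - 0.46 × log_10(0.46)
H(0.54) = 0.2996 dits

Note: Binary entropy is maximized at p=0.5 (H=1 bit) and minimized at p=0 or p=1 (H=0).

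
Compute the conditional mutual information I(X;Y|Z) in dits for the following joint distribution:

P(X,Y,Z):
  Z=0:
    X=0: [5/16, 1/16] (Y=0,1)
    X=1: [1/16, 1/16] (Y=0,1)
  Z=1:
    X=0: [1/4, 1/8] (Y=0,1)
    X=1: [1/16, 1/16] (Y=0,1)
0.0135 dits

Conditional mutual information: I(X;Y|Z) = H(X|Z) + H(Y|Z) - H(X,Y|Z)

H(Z) = 0.3010
H(X,Z) = 0.5452 → H(X|Z) = 0.2442
H(Y,Z) = 0.5668 → H(Y|Z) = 0.2658
H(X,Y,Z) = 0.7975 → H(X,Y|Z) = 0.4965

I(X;Y|Z) = 0.2442 + 0.2658 - 0.4965 = 0.0135 dits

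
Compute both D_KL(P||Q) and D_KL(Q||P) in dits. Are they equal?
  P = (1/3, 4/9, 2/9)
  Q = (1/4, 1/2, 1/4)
D_KL(P||Q) = 0.0075, D_KL(Q||P) = 0.0071

KL divergence is not symmetric: D_KL(P||Q) ≠ D_KL(Q||P) in general.

D_KL(P||Q) = 0.0075 dits
D_KL(Q||P) = 0.0071 dits

No, they are not equal!

This asymmetry is why KL divergence is not a true distance metric.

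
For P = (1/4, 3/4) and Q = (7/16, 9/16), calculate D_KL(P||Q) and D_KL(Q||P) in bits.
D_KL(P||Q) = 0.1094, D_KL(Q||P) = 0.1198

KL divergence is not symmetric: D_KL(P||Q) ≠ D_KL(Q||P) in general.

D_KL(P||Q) = 0.1094 bits
D_KL(Q||P) = 0.1198 bits

No, they are not equal!

This asymmetry is why KL divergence is not a true distance metric.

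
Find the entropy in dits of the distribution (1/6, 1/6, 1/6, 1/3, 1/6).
0.6778 dits

Shannon entropy is H(X) = -Σ p(x) log p(x).

For P = (1/6, 1/6, 1/6, 1/3, 1/6):
H = -1/6 × log_10(1/6) -1/6 × log_10(1/6) -1/6 × log_10(1/6) -1/3 × log_10(1/3) -1/6 × log_10(1/6)
H = 0.6778 dits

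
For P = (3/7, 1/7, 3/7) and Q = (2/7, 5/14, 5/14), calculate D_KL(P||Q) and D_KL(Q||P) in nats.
D_KL(P||Q) = 0.1210, D_KL(Q||P) = 0.1463

KL divergence is not symmetric: D_KL(P||Q) ≠ D_KL(Q||P) in general.

D_KL(P||Q) = 0.1210 nats
D_KL(Q||P) = 0.1463 nats

No, they are not equal!

This asymmetry is why KL divergence is not a true distance metric.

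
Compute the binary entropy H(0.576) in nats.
0.6816 nats

The binary entropy function is:
H(p) = -p log(p) - (1-p) log(1-p)

H(0.576) = -0.576 × log_e(0.576) - 0.424 × log_e(0.424)
H(0.576) = 0.6816 nats

Note: Binary entropy is maximized at p=0.5 (H=1 bit) and minimized at p=0 or p=1 (H=0).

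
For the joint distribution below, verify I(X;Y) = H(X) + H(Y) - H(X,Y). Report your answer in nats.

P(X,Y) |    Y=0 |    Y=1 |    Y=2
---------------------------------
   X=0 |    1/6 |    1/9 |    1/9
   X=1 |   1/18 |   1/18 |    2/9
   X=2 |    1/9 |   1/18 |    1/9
I(X;Y) = 0.0590 nats

Mutual information has multiple equivalent forms:
- I(X;Y) = H(X) - H(X|Y)
- I(X;Y) = H(Y) - H(Y|X)
- I(X;Y) = H(X) + H(Y) - H(X,Y)

Computing all quantities:
H(X) = 1.0893, H(Y) = 1.0609, H(X,Y) = 2.0911
H(X|Y) = 1.0303, H(Y|X) = 1.0018

Verification:
H(X) - H(X|Y) = 1.0893 - 1.0303 = 0.0590
H(Y) - H(Y|X) = 1.0609 - 1.0018 = 0.0590
H(X) + H(Y) - H(X,Y) = 1.0893 + 1.0609 - 2.0911 = 0.0590

All forms give I(X;Y) = 0.0590 nats. ✓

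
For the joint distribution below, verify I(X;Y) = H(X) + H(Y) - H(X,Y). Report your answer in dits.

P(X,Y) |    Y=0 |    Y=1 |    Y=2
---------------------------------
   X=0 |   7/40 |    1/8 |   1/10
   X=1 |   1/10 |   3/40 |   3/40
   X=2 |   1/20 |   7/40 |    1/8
I(X;Y) = 0.0200 dits

Mutual information has multiple equivalent forms:
- I(X;Y) = H(X) - H(X|Y)
- I(X;Y) = H(Y) - H(Y|X)
- I(X;Y) = H(X) + H(Y) - H(X,Y)

Computing all quantities:
H(X) = 0.4693, H(Y) = 0.4752, H(X,Y) = 0.9245
H(X|Y) = 0.4493, H(Y|X) = 0.4552

Verification:
H(X) - H(X|Y) = 0.4693 - 0.4493 = 0.0200
H(Y) - H(Y|X) = 0.4752 - 0.4552 = 0.0200
H(X) + H(Y) - H(X,Y) = 0.4693 + 0.4752 - 0.9245 = 0.0200

All forms give I(X;Y) = 0.0200 dits. ✓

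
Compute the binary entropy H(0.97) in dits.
0.0585 dits

The binary entropy function is:
H(p) = -p log(p) - (1-p) log(1-p)

H(0.97) = -0.97 × log_10(0.97) - 0.03 × log_10(0.03)
H(0.97) = 0.0585 dits

Note: Binary entropy is maximized at p=0.5 (H=1 bit) and minimized at p=0 or p=1 (H=0).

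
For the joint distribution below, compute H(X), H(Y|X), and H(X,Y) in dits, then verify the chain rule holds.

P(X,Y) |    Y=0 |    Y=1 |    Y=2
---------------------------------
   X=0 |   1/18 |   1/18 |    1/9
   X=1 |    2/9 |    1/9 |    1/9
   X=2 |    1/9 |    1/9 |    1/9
H(X,Y) = 0.9208, H(X) = 0.4607, H(Y|X) = 0.4601 (all in dits)

Chain rule: H(X,Y) = H(X) + H(Y|X)

Left side — joint entropy directly:
H(X,Y) = -Σ p(x,y) log p(x,y) = 0.9208 dits

Right side — compute H(Y|X) from the conditional distributions:
P(X) = (2/9, 4/9, 1/3), so H(X) = 0.4607 dits
H(Y|X) = Σ_x P(X=x) · H(Y|X=x):
  P(Y|X=0) = (1/4, 1/4, 1/2), H(Y|X=0) = 0.4515, weight P(X=0) = 2/9
  P(Y|X=1) = (1/2, 1/4, 1/4), H(Y|X=1) = 0.4515, weight P(X=1) = 4/9
  P(Y|X=2) = (1/3, 1/3, 1/3), H(Y|X=2) = 0.4771, weight P(X=2) = 1/3
H(Y|X) = 0.4601 dits

H(X) + H(Y|X) = 0.4607 + 0.4601 = 0.9208 dits

Both sides equal 0.9208 dits. ✓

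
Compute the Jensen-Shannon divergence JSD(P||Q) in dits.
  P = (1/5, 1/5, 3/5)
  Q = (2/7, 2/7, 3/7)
0.0064 dits

Jensen-Shannon divergence is:
JSD(P||Q) = 0.5 × D_KL(P||M) + 0.5 × D_KL(Q||M)
where M = 0.5 × (P + Q) is the mixture distribution.

M = 0.5 × (1/5, 1/5, 3/5) + 0.5 × (2/7, 2/7, 3/7) = (0.242857, 0.242857, 18/35)

D_KL(P||M) = 0.0064 dits
D_KL(Q||M) = 0.0064 dits

JSD(P||Q) = 0.5 × 0.0064 + 0.5 × 0.0064 = 0.0064 dits

Unlike KL divergence, JSD is symmetric and bounded: 0 ≤ JSD ≤ log(2).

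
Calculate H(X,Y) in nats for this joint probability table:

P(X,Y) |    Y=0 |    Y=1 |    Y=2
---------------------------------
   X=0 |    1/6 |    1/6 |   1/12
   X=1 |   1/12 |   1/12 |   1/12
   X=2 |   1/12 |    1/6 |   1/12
2.1383 nats

Joint entropy is H(X,Y) = -Σ_{x,y} p(x,y) log p(x,y).

Summing over all non-zero entries:
H(X,Y) = -[1/6·log_e(1/6) + 1/6·log_e(1/6) + 1/12·log_e(1/12) + 1/12·log_e(1/12) + 1/12·log_e(1/12) + 1/12·log_e(1/12) + 1/12·log_e(1/12) + 1/6·log_e(1/6) + 1/12·log_e(1/12)]
H(X,Y) = 2.1383 nats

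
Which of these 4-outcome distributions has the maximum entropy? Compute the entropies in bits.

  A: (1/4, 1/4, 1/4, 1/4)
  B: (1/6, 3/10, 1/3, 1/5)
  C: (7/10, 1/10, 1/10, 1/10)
A

For a discrete distribution over n outcomes, entropy is maximized by the uniform distribution.

Computing entropies:
H(A) = 2.0000 bits
H(B) = 1.9446 bits
H(C) = 1.3568 bits

The uniform distribution (where all probabilities equal 1/4) achieves the maximum entropy of log_2(4) = 2.0000 bits.

Distribution A has the highest entropy.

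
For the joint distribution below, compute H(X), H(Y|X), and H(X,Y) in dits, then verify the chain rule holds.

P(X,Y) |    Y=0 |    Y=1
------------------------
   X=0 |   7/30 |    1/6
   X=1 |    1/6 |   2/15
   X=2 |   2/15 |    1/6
H(X,Y) = 0.7699, H(X) = 0.4729, H(Y|X) = 0.2970 (all in dits)

Chain rule: H(X,Y) = H(X) + H(Y|X)

Left side — joint entropy directly:
H(X,Y) = -Σ p(x,y) log p(x,y) = 0.7699 dits

Right side — compute H(Y|X) from the conditional distributions:
P(X) = (2/5, 3/10, 3/10), so H(X) = 0.4729 dits
H(Y|X) = Σ_x P(X=x) · H(Y|X=x):
  P(Y|X=0) = (7/12, 5/12), H(Y|X=0) = 0.2950, weight P(X=0) = 2/5
  P(Y|X=1) = (5/9, 4/9), H(Y|X=1) = 0.2983, weight P(X=1) = 3/10
  P(Y|X=2) = (4/9, 5/9), H(Y|X=2) = 0.2983, weight P(X=2) = 3/10
H(Y|X) = 0.2970 dits

H(X) + H(Y|X) = 0.4729 + 0.2970 = 0.7699 dits

Both sides equal 0.7699 dits. ✓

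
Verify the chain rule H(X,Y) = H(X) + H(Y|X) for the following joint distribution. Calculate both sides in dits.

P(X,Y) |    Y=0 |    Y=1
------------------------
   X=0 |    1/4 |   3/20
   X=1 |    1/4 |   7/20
H(X,Y) = 0.5842, H(X) = 0.2923, H(Y|X) = 0.2919 (all in dits)

Chain rule: H(X,Y) = H(X) + H(Y|X)

Left side — joint entropy directly:
H(X,Y) = -Σ p(x,y) log p(x,y) = 0.5842 dits

Right side — compute H(Y|X) from the conditional distributions:
P(X) = (2/5, 3/5), so H(X) = 0.2923 dits
H(Y|X) = Σ_x P(X=x) · H(Y|X=x):
  P(Y|X=0) = (5/8, 3/8), H(Y|X=0) = 0.2873, weight P(X=0) = 2/5
  P(Y|X=1) = (5/12, 7/12), H(Y|X=1) = 0.2950, weight P(X=1) = 3/5
H(Y|X) = 0.2919 dits

H(X) + H(Y|X) = 0.2923 + 0.2919 = 0.5842 dits

Both sides equal 0.5842 dits. ✓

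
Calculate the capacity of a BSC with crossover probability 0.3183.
0.0975 bits

For a binary symmetric channel (BSC) with error probability p:
Capacity C = 1 - H(p) bits per symbol

where H(p) = -p log₂(p) - (1-p) log₂(1-p) is the binary entropy function.

H(0.3183) = 0.9025 bits
C = 1 - 0.9025 = 0.0975 bits per symbol

This means we can reliably transmit up to 0.0975 bits of information per channel use.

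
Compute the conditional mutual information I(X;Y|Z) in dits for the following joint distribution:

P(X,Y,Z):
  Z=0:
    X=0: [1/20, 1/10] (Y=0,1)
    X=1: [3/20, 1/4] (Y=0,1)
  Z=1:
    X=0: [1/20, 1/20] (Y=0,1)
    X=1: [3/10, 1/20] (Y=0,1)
0.0113 dits

Conditional mutual information: I(X;Y|Z) = H(X|Z) + H(Y|Z) - H(X,Y|Z)

H(Z) = 0.2989
H(X,Z) = 0.5423 → H(X|Z) = 0.2435
H(Y,Z) = 0.5589 → H(Y|Z) = 0.2601
H(X,Y,Z) = 0.7912 → H(X,Y|Z) = 0.4923

I(X;Y|Z) = 0.2435 + 0.2601 - 0.4923 = 0.0113 dits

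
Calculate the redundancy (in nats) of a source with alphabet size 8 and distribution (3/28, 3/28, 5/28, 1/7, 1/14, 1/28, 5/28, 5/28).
0.0924 nats

Redundancy measures how far a source is from maximum entropy:
R = H_max - H(X)

Maximum entropy for 8 symbols: H_max = log_e(8) = 2.0794 nats
Actual entropy: H(X) = 1.9870 nats
Redundancy: R = 2.0794 - 1.9870 = 0.0924 nats

This redundancy represents potential for compression: the source could be compressed by 0.0924 nats per symbol.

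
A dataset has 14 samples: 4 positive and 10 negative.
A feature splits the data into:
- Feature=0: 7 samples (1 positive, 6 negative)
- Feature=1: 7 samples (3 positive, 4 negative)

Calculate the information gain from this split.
0.0747 bits

Information Gain = H(Y) - H(Y|Feature)

Before split:
P(positive) = 4/14 = 0.2857
H(Y) = 0.8631 bits

After split:
Feature=0: H = 0.5917 bits (weight = 7/14)
Feature=1: H = 0.9852 bits (weight = 7/14)
H(Y|Feature) = (7/14)×0.5917 + (7/14)×0.9852 = 0.7885 bits

Information Gain = 0.8631 - 0.7885 = 0.0747 bits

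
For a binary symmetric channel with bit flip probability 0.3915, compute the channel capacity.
0.0342 bits

For a binary symmetric channel (BSC) with error probability p:
Capacity C = 1 - H(p) bits per symbol

where H(p) = -p log₂(p) - (1-p) log₂(1-p) is the binary entropy function.

H(0.3915) = 0.9658 bits
C = 1 - 0.9658 = 0.0342 bits per symbol

This means we can reliably transmit up to 0.0342 bits of information per channel use.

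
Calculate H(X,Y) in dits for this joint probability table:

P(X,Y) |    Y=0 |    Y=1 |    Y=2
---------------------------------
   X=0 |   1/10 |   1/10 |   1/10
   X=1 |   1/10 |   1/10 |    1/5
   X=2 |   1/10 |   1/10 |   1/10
0.9398 dits

Joint entropy is H(X,Y) = -Σ_{x,y} p(x,y) log p(x,y).

Summing over all non-zero entries:
H(X,Y) = -[1/10·log_10(1/10) + 1/10·log_10(1/10) + 1/10·log_10(1/10) + 1/10·log_10(1/10) + 1/10·log_10(1/10) + 1/5·log_10(1/5) + 1/10·log_10(1/10) + 1/10·log_10(1/10) + 1/10·log_10(1/10)]
H(X,Y) = 0.9398 dits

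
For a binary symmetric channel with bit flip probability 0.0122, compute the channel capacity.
0.9050 bits

For a binary symmetric channel (BSC) with error probability p:
Capacity C = 1 - H(p) bits per symbol

where H(p) = -p log₂(p) - (1-p) log₂(1-p) is the binary entropy function.

H(0.0122) = 0.0950 bits
C = 1 - 0.0950 = 0.9050 bits per symbol

This means we can reliably transmit up to 0.9050 bits of information per channel use.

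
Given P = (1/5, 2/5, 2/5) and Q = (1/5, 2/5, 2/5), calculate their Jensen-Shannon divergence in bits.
0.0000 bits

Jensen-Shannon divergence is:
JSD(P||Q) = 0.5 × D_KL(P||M) + 0.5 × D_KL(Q||M)
where M = 0.5 × (P + Q) is the mixture distribution.

M = 0.5 × (1/5, 2/5, 2/5) + 0.5 × (1/5, 2/5, 2/5) = (1/5, 2/5, 2/5)

D_KL(P||M) = 0.0000 bits
D_KL(Q||M) = 0.0000 bits

JSD(P||Q) = 0.5 × 0.0000 + 0.5 × 0.0000 = 0.0000 bits

Unlike KL divergence, JSD is symmetric and bounded: 0 ≤ JSD ≤ log(2).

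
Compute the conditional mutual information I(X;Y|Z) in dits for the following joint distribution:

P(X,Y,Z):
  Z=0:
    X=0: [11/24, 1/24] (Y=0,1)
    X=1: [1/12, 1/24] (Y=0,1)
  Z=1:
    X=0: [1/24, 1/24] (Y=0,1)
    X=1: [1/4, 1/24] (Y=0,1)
0.0190 dits

Conditional mutual information: I(X;Y|Z) = H(X|Z) + H(Y|Z) - H(X,Y|Z)

H(Z) = 0.2873
H(X,Z) = 0.5094 → H(X|Z) = 0.2221
H(Y,Z) = 0.4802 → H(Y|Z) = 0.1929
H(X,Y,Z) = 0.6833 → H(X,Y|Z) = 0.3960

I(X;Y|Z) = 0.2221 + 0.1929 - 0.3960 = 0.0190 dits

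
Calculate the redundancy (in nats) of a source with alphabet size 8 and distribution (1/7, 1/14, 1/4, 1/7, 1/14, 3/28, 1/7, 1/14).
0.0941 nats

Redundancy measures how far a source is from maximum entropy:
R = H_max - H(X)

Maximum entropy for 8 symbols: H_max = log_e(8) = 2.0794 nats
Actual entropy: H(X) = 1.9854 nats
Redundancy: R = 2.0794 - 1.9854 = 0.0941 nats

This redundancy represents potential for compression: the source could be compressed by 0.0941 nats per symbol.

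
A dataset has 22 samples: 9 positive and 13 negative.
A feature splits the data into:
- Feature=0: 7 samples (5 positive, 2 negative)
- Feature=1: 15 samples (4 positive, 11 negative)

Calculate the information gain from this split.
0.1310 bits

Information Gain = H(Y) - H(Y|Feature)

Before split:
P(positive) = 9/22 = 0.4091
H(Y) = 0.9760 bits

After split:
Feature=0: H = 0.8631 bits (weight = 7/22)
Feature=1: H = 0.8366 bits (weight = 15/22)
H(Y|Feature) = (7/22)×0.8631 + (15/22)×0.8366 = 0.8451 bits

Information Gain = 0.9760 - 0.8451 = 0.1310 bits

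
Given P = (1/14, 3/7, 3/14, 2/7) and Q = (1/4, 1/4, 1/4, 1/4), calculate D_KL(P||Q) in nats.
0.1466 nats

KL divergence: D_KL(P||Q) = Σ p(x) log(p(x)/q(x))

Computing term by term:
  x=0: 1/14 × log_e[(1/14)/(1/4)] = 1/14 × -1.2528 = -0.0895
  x=1: 3/7 × log_e[(3/7)/(1/4)] = 3/7 × 0.5390 = 0.2310
  x=2: 3/14 × log_e[(3/14)/(1/4)] = 3/14 × -0.1542 = -0.0330
  x=3: 2/7 × log_e[(2/7)/(1/4)] = 2/7 × 0.1335 = 0.0382

D_KL(P||Q) = 0.1466 nats

Note: KL divergence is always non-negative and equals 0 iff P = Q.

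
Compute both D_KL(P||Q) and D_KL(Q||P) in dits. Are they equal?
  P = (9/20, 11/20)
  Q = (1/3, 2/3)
D_KL(P||Q) = 0.0127, D_KL(Q||P) = 0.0123

KL divergence is not symmetric: D_KL(P||Q) ≠ D_KL(Q||P) in general.

D_KL(P||Q) = 0.0127 dits
D_KL(Q||P) = 0.0123 dits

No, they are not equal!

This asymmetry is why KL divergence is not a true distance metric.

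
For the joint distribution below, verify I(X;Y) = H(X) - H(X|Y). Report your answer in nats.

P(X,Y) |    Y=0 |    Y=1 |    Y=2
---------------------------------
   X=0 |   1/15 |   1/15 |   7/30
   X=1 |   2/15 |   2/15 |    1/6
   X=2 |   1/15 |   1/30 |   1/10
I(X;Y) = 0.0300 nats

Mutual information has multiple equivalent forms:
- I(X;Y) = H(X) - H(X|Y)
- I(X;Y) = H(Y) - H(Y|X)
- I(X;Y) = H(X) + H(Y) - H(X,Y)

Computing all quantities:
H(X) = 1.0521, H(Y) = 1.0386, H(X,Y) = 2.0607
H(X|Y) = 1.0221, H(Y|X) = 1.0086

Verification:
H(X) - H(X|Y) = 1.0521 - 1.0221 = 0.0300
H(Y) - H(Y|X) = 1.0386 - 1.0086 = 0.0300
H(X) + H(Y) - H(X,Y) = 1.0521 + 1.0386 - 2.0607 = 0.0300

All forms give I(X;Y) = 0.0300 nats. ✓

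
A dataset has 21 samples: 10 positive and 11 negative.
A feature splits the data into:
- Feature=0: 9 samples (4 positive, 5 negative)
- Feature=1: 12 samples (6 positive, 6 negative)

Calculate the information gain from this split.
0.0022 bits

Information Gain = H(Y) - H(Y|Feature)

Before split:
P(positive) = 10/21 = 0.4762
H(Y) = 0.9984 bits

After split:
Feature=0: H = 0.9911 bits (weight = 9/21)
Feature=1: H = 1.0000 bits (weight = 12/21)
H(Y|Feature) = (9/21)×0.9911 + (12/21)×1.0000 = 0.9962 bits

Information Gain = 0.9984 - 0.9962 = 0.0022 bits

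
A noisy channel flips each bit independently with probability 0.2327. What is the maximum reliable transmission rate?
0.2173 bits

For a binary symmetric channel (BSC) with error probability p:
Capacity C = 1 - H(p) bits per symbol

where H(p) = -p log₂(p) - (1-p) log₂(1-p) is the binary entropy function.

H(0.2327) = 0.7827 bits
C = 1 - 0.7827 = 0.2173 bits per symbol

This means we can reliably transmit up to 0.2173 bits of information per channel use.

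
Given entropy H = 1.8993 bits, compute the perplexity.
3.7303

Perplexity is 2^H (or exp(H) for natural log).

H = 1.8993 bits
Perplexity = 2^1.8993 = 3.7303

Interpretation: The model's uncertainty is equivalent to choosing uniformly among 3.7 options.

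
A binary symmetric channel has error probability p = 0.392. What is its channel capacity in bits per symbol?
0.0339 bits

For a binary symmetric channel (BSC) with error probability p:
Capacity C = 1 - H(p) bits per symbol

where H(p) = -p log₂(p) - (1-p) log₂(1-p) is the binary entropy function.

H(0.392) = 0.9661 bits
C = 1 - 0.9661 = 0.0339 bits per symbol

This means we can reliably transmit up to 0.0339 bits of information per channel use.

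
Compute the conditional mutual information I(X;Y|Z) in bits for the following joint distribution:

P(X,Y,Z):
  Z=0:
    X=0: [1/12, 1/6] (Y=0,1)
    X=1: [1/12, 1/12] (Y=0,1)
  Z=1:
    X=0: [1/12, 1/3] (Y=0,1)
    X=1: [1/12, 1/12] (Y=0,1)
0.0443 bits

Conditional mutual information: I(X;Y|Z) = H(X|Z) + H(Y|Z) - H(X,Y|Z)

H(Z) = 0.9799
H(X,Z) = 1.8879 → H(X|Z) = 0.9080
H(Y,Z) = 1.8879 → H(Y|Z) = 0.9080
H(X,Y,Z) = 2.7516 → H(X,Y|Z) = 1.7718

I(X;Y|Z) = 0.9080 + 0.9080 - 1.7718 = 0.0443 bits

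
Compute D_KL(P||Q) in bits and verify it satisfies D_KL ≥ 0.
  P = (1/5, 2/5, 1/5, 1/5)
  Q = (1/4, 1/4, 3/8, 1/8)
0.1611 bits

KL divergence satisfies the Gibbs inequality: D_KL(P||Q) ≥ 0 for all distributions P, Q.

D_KL(P||Q) = Σ p(x) log(p(x)/q(x))
Term by term:
  x=0: 1/5 × log_2[(1/5)/(1/4)] = -0.0644
  x=1: 2/5 × log_2[(2/5)/(1/4)] = 0.2712
  x=2: 1/5 × log_2[(1/5)/(3/8)] = -0.1814
  x=3: 1/5 × log_2[(1/5)/(1/8)] = 0.1356
D_KL(P||Q) = 0.1611 bits

D_KL(P||Q) = 0.1611 ≥ 0 ✓

This non-negativity is a fundamental property: relative entropy cannot be negative because it measures how different Q is from P.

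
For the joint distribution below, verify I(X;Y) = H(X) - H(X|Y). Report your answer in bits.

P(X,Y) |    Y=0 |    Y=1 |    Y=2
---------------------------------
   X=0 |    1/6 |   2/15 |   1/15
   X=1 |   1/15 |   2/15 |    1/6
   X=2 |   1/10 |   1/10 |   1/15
I(X;Y) = 0.0675 bits

Mutual information has multiple equivalent forms:
- I(X;Y) = H(X) - H(X|Y)
- I(X;Y) = H(Y) - H(Y|X)
- I(X;Y) = H(X) + H(Y) - H(X,Y)

Computing all quantities:
H(X) = 1.5700, H(Y) = 1.5801, H(X,Y) = 3.0826
H(X|Y) = 1.5024, H(Y|X) = 1.5126

Verification:
H(X) - H(X|Y) = 1.5700 - 1.5024 = 0.0675
H(Y) - H(Y|X) = 1.5801 - 1.5126 = 0.0675
H(X) + H(Y) - H(X,Y) = 1.5700 + 1.5801 - 3.0826 = 0.0675

All forms give I(X;Y) = 0.0675 bits. ✓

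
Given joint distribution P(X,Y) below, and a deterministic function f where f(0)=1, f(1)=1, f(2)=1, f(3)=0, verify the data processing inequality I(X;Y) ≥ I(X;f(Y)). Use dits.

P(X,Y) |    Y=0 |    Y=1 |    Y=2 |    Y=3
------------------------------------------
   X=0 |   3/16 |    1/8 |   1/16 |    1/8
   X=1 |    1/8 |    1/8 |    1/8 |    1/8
I(X;Y) = 0.0073, I(X;f(Y)) = 0.0000, inequality holds: 0.0073 ≥ 0.0000

Data Processing Inequality: For any Markov chain X → Y → Z, we have I(X;Y) ≥ I(X;Z).

Here Z = f(Y) is a deterministic function of Y, forming X → Y → Z.

Original I(X;Y) = 0.0073 dits

After applying f:
P(X,Z) where Z=f(Y):
- P(X,Z=0) = P(X,Y=3)
- P(X,Z=1) = P(X,Y=0) + P(X,Y=1) + P(X,Y=2)

I(X;Z) = I(X;f(Y)) = 0.0000 dits

Verification: 0.0073 ≥ 0.0000 ✓

Information cannot be created by processing; the function f can only lose information about X.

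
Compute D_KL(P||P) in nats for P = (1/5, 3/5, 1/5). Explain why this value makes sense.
0.0000 nats

KL divergence satisfies the Gibbs inequality: D_KL(P||Q) ≥ 0 for all distributions P, Q.

D_KL(P||Q) = Σ p(x) log(p(x)/q(x))
Each term is p(x) × log_e(p(x)/p(x)) = p(x) × log_e(1) = 0, so the sum is 0.
D_KL(P||Q) = 0.0000 nats

When P = Q, the KL divergence is exactly 0, as there is no 'divergence' between identical distributions.

This non-negativity is a fundamental property: relative entropy cannot be negative because it measures how different Q is from P.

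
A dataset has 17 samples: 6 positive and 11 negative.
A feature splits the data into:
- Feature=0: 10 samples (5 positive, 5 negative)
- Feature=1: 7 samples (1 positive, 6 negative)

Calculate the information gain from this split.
0.1048 bits

Information Gain = H(Y) - H(Y|Feature)

Before split:
P(positive) = 6/17 = 0.3529
H(Y) = 0.9367 bits

After split:
Feature=0: H = 1.0000 bits (weight = 10/17)
Feature=1: H = 0.5917 bits (weight = 7/17)
H(Y|Feature) = (10/17)×1.0000 + (7/17)×0.5917 = 0.8319 bits

Information Gain = 0.9367 - 0.8319 = 0.1048 bits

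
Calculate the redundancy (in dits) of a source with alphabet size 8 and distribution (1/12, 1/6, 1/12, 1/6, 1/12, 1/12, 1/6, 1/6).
0.0246 dits

Redundancy measures how far a source is from maximum entropy:
R = H_max - H(X)

Maximum entropy for 8 symbols: H_max = log_10(8) = 0.9031 dits
Actual entropy: H(X) = 0.8785 dits
Redundancy: R = 0.9031 - 0.8785 = 0.0246 dits

This redundancy represents potential for compression: the source could be compressed by 0.0246 dits per symbol.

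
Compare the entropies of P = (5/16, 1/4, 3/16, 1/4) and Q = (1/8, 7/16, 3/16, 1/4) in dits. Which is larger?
P

Computing entropies in dits:
H(P) = 0.5952
H(Q) = 0.5568

Distribution P has higher entropy.

Intuition: The distribution closer to uniform (more spread out) has higher entropy.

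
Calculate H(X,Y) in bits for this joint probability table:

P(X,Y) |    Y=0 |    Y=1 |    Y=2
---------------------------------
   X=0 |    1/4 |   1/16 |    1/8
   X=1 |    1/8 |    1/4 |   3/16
2.4528 bits

Joint entropy is H(X,Y) = -Σ_{x,y} p(x,y) log p(x,y).

Summing over all non-zero entries:
H(X,Y) = -[1/4·log_2(1/4) + 1/16·log_2(1/16) + 1/8·log_2(1/8) + 1/8·log_2(1/8) + 1/4·log_2(1/4) + 3/16·log_2(3/16)]
H(X,Y) = 2.4528 bits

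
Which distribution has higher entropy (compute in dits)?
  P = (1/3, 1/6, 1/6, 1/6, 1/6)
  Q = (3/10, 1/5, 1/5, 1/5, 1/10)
P

Computing entropies in dits:
H(P) = 0.6778
H(Q) = 0.6762

Distribution P has higher entropy.

Intuition: The distribution closer to uniform (more spread out) has higher entropy.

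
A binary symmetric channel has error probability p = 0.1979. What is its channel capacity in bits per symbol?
0.2823 bits

For a binary symmetric channel (BSC) with error probability p:
Capacity C = 1 - H(p) bits per symbol

where H(p) = -p log₂(p) - (1-p) log₂(1-p) is the binary entropy function.

H(0.1979) = 0.7177 bits
C = 1 - 0.7177 = 0.2823 bits per symbol

This means we can reliably transmit up to 0.2823 bits of information per channel use.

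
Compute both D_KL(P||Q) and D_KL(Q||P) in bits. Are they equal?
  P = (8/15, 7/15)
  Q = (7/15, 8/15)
D_KL(P||Q) = 0.0128, D_KL(Q||P) = 0.0128

KL divergence is not symmetric: D_KL(P||Q) ≠ D_KL(Q||P) in general.

D_KL(P||Q) = 0.0128 bits
D_KL(Q||P) = 0.0128 bits

In this case they happen to be equal (to 4 decimal places).

This asymmetry is why KL divergence is not a true distance metric.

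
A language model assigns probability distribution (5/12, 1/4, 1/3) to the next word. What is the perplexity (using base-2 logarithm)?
2.9375

Perplexity is 2^H (or exp(H) for natural log).

First, H = -Σ p log p = 1.5546 bits
Perplexity = 2^1.5546 = 2.9375

Interpretation: The model's uncertainty is equivalent to choosing uniformly among 2.9 options.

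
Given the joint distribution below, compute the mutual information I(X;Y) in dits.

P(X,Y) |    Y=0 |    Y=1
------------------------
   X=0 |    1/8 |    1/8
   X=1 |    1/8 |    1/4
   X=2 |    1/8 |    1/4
0.0047 dits

Mutual information: I(X;Y) = H(X) + H(Y) - H(X,Y)

Marginals:
P(X) = (1/4, 3/8, 3/8), H(X) = 0.4700 dits
P(Y) = (3/8, 5/8), H(Y) = 0.2873 dits

Joint entropy: H(X,Y) = 0.7526 dits

I(X;Y) = 0.4700 + 0.2873 - 0.7526 = 0.0047 dits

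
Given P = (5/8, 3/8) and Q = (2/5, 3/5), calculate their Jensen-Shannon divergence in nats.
0.0255 nats

Jensen-Shannon divergence is:
JSD(P||Q) = 0.5 × D_KL(P||M) + 0.5 × D_KL(Q||M)
where M = 0.5 × (P + Q) is the mixture distribution.

M = 0.5 × (5/8, 3/8) + 0.5 × (2/5, 3/5) = (0.5125, 0.4875)

D_KL(P||M) = 0.0256 nats
D_KL(Q||M) = 0.0254 nats

JSD(P||Q) = 0.5 × 0.0256 + 0.5 × 0.0254 = 0.0255 nats

Unlike KL divergence, JSD is symmetric and bounded: 0 ≤ JSD ≤ log(2).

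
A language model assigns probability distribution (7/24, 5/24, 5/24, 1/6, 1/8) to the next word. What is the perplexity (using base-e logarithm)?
4.8140

Perplexity is e^H (or exp(H) for natural log).

First, H = -Σ p log p = 1.5715 nats
Perplexity = e^1.5715 = 4.8140

Interpretation: The model's uncertainty is equivalent to choosing uniformly among 4.8 options.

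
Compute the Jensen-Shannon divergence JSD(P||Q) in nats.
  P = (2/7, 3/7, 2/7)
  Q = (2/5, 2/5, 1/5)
0.0088 nats

Jensen-Shannon divergence is:
JSD(P||Q) = 0.5 × D_KL(P||M) + 0.5 × D_KL(Q||M)
where M = 0.5 × (P + Q) is the mixture distribution.

M = 0.5 × (2/7, 3/7, 2/7) + 0.5 × (2/5, 2/5, 1/5) = (12/35, 0.414286, 0.242857)

D_KL(P||M) = 0.0089 nats
D_KL(Q||M) = 0.0088 nats

JSD(P||Q) = 0.5 × 0.0089 + 0.5 × 0.0088 = 0.0088 nats

Unlike KL divergence, JSD is symmetric and bounded: 0 ≤ JSD ≤ log(2).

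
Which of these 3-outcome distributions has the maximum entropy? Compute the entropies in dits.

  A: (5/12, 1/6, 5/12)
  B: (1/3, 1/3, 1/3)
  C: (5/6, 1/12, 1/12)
B

For a discrete distribution over n outcomes, entropy is maximized by the uniform distribution.

Computing entropies:
H(A) = 0.4465 dits
H(B) = 0.4771 dits
H(C) = 0.2458 dits

The uniform distribution (where all probabilities equal 1/3) achieves the maximum entropy of log_10(3) = 0.4771 dits.

Distribution B has the highest entropy.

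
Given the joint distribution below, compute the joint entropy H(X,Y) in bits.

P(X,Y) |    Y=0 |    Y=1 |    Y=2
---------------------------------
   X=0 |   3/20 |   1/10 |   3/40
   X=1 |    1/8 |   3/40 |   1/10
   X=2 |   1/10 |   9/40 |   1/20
3.0430 bits

Joint entropy is H(X,Y) = -Σ_{x,y} p(x,y) log p(x,y).

Summing over all non-zero entries:
H(X,Y) = -[3/20·log_2(3/20) + 1/10·log_2(1/10) + 3/40·log_2(3/40) + 1/8·log_2(1/8) + 3/40·log_2(3/40) + 1/10·log_2(1/10) + 1/10·log_2(1/10) + 9/40·log_2(9/40) + 1/20·log_2(1/20)]
H(X,Y) = 3.0430 bits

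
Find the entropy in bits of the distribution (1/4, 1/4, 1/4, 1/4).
2.0000 bits

Shannon entropy is H(X) = -Σ p(x) log p(x).

For P = (1/4, 1/4, 1/4, 1/4):
H = -1/4 × log_2(1/4) -1/4 × log_2(1/4) -1/4 × log_2(1/4) -1/4 × log_2(1/4)
H = 2.0000 bits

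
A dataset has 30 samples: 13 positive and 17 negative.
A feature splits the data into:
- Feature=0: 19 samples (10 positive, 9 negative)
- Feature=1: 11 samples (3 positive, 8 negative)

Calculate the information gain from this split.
0.0451 bits

Information Gain = H(Y) - H(Y|Feature)

Before split:
P(positive) = 13/30 = 0.4333
H(Y) = 0.9871 bits

After split:
Feature=0: H = 0.9980 bits (weight = 19/30)
Feature=1: H = 0.8454 bits (weight = 11/30)
H(Y|Feature) = (19/30)×0.9980 + (11/30)×0.8454 = 0.9420 bits

Information Gain = 0.9871 - 0.9420 = 0.0451 bits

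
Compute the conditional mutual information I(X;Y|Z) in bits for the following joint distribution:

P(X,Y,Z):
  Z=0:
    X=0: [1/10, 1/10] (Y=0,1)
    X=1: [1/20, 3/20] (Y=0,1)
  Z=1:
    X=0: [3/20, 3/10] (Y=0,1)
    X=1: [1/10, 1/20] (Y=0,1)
0.0565 bits

Conditional mutual information: I(X;Y|Z) = H(X|Z) + H(Y|Z) - H(X,Y|Z)

H(Z) = 0.9710
H(X,Z) = 1.8577 → H(X|Z) = 0.8868
H(Y,Z) = 1.9406 → H(Y|Z) = 0.9697
H(X,Y,Z) = 2.7710 → H(X,Y|Z) = 1.8000

I(X;Y|Z) = 0.8868 + 0.9697 - 1.8000 = 0.0565 bits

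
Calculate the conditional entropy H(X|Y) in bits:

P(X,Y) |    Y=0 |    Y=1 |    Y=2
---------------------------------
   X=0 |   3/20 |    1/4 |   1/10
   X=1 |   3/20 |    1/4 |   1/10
1.0000 bits

Using the chain rule: H(X|Y) = H(X,Y) - H(Y)

First, compute H(X,Y) = 2.4855 bits

Marginal P(Y) = (3/10, 1/2, 1/5)
H(Y) = 1.4855 bits

H(X|Y) = H(X,Y) - H(Y) = 2.4855 - 1.4855 = 1.0000 bits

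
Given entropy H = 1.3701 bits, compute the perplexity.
2.5849

Perplexity is 2^H (or exp(H) for natural log).

H = 1.3701 bits
Perplexity = 2^1.3701 = 2.5849

Interpretation: The model's uncertainty is equivalent to choosing uniformly among 2.6 options.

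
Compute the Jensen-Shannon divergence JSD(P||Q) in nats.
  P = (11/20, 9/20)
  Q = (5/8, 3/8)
0.0029 nats

Jensen-Shannon divergence is:
JSD(P||Q) = 0.5 × D_KL(P||M) + 0.5 × D_KL(Q||M)
where M = 0.5 × (P + Q) is the mixture distribution.

M = 0.5 × (11/20, 9/20) + 0.5 × (5/8, 3/8) = (0.5875, 0.4125)

D_KL(P||M) = 0.0029 nats
D_KL(Q||M) = 0.0029 nats

JSD(P||Q) = 0.5 × 0.0029 + 0.5 × 0.0029 = 0.0029 nats

Unlike KL divergence, JSD is symmetric and bounded: 0 ≤ JSD ≤ log(2).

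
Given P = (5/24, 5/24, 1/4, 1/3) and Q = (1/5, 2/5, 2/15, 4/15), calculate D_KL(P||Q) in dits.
0.0452 dits

KL divergence: D_KL(P||Q) = Σ p(x) log(p(x)/q(x))

Computing term by term:
  x=0: 5/24 × log_10[(5/24)/(1/5)] = 5/24 × 0.0177 = 0.0037
  x=1: 5/24 × log_10[(5/24)/(2/5)] = 5/24 × -0.2833 = -0.0590
  x=2: 1/4 × log_10[(1/4)/(2/15)] = 1/4 × 0.2730 = 0.0683
  x=3: 1/3 × log_10[(1/3)/(4/15)] = 1/3 × 0.0969 = 0.0323

D_KL(P||Q) = 0.0452 dits

Note: KL divergence is always non-negative and equals 0 iff P = Q.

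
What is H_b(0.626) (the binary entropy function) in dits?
0.2871 dits

The binary entropy function is:
H(p) = -p log(p) - (1-p) log(1-p)

H(0.626) = -0.626 × log_10(0.626) - 0.374 × log_10(0.374)
H(0.626) = 0.2871 dits

Note: Binary entropy is maximized at p=0.5 (H=1 bit) and minimized at p=0 or p=1 (H=0).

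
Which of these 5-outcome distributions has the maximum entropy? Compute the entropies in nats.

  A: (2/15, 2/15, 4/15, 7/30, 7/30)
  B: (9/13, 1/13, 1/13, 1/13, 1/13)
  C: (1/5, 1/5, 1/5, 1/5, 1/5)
C

For a discrete distribution over n outcomes, entropy is maximized by the uniform distribution.

Computing entropies:
H(A) = 1.5689 nats
H(B) = 1.0438 nats
H(C) = 1.6094 nats

The uniform distribution (where all probabilities equal 1/5) achieves the maximum entropy of log_e(5) = 1.6094 nats.

Distribution C has the highest entropy.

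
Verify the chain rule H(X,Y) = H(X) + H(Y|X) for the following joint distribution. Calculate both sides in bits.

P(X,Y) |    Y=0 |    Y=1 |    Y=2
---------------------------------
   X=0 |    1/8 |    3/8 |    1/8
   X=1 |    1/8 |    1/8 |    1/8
H(X,Y) = 2.4056, H(X) = 0.9544, H(Y|X) = 1.4512 (all in bits)

Chain rule: H(X,Y) = H(X) + H(Y|X)

Left side — joint entropy directly:
H(X,Y) = -Σ p(x,y) log p(x,y) = 2.4056 bits

Right side — compute H(Y|X) from the conditional distributions:
P(X) = (5/8, 3/8), so H(X) = 0.9544 bits
H(Y|X) = Σ_x P(X=x) · H(Y|X=x):
  P(Y|X=0) = (1/5, 3/5, 1/5), H(Y|X=0) = 1.3710, weight P(X=0) = 5/8
  P(Y|X=1) = (1/3, 1/3, 1/3), H(Y|X=1) = 1.5850, weight P(X=1) = 3/8
H(Y|X) = 1.4512 bits

H(X) + H(Y|X) = 0.9544 + 1.4512 = 2.4056 bits

Both sides equal 2.4056 bits. ✓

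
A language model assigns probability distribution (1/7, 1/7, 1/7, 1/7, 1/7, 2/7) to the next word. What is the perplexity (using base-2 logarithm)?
5.7423

Perplexity is 2^H (or exp(H) for natural log).

First, H = -Σ p log p = 2.5216 bits
Perplexity = 2^2.5216 = 5.7423

Interpretation: The model's uncertainty is equivalent to choosing uniformly among 5.7 options.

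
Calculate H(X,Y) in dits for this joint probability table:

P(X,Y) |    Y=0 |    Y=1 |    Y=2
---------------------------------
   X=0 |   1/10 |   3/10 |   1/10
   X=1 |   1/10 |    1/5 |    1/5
0.7365 dits

Joint entropy is H(X,Y) = -Σ_{x,y} p(x,y) log p(x,y).

Summing over all non-zero entries:
H(X,Y) = -[1/10·log_10(1/10) + 3/10·log_10(3/10) + 1/10·log_10(1/10) + 1/10·log_10(1/10) + 1/5·log_10(1/5) + 1/5·log_10(1/5)]
H(X,Y) = 0.7365 dits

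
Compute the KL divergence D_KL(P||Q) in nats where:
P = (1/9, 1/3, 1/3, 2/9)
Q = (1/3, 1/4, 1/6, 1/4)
0.1787 nats

KL divergence: D_KL(P||Q) = Σ p(x) log(p(x)/q(x))

Computing term by term:
  x=0: 1/9 × log_e[(1/9)/(1/3)] = 1/9 × -1.0986 = -0.1221
  x=1: 1/3 × log_e[(1/3)/(1/4)] = 1/3 × 0.2877 = 0.0959
  x=2: 1/3 × log_e[(1/3)/(1/6)] = 1/3 × 0.6931 = 0.2310
  x=3: 2/9 × log_e[(2/9)/(1/4)] = 2/9 × -0.1178 = -0.0262

D_KL(P||Q) = 0.1787 nats

Note: KL divergence is always non-negative and equals 0 iff P = Q.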